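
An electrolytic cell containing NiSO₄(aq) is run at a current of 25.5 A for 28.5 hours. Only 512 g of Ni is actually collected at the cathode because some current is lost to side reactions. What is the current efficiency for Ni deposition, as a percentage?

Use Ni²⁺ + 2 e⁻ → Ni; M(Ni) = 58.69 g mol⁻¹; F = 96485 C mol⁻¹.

64.3 %

Q = I·t = 25.50 × 102600 = 2616000 C; n(e⁻) = 2616000/96485 = 27.12 mol.
Theoretical n(Ni) = n(e⁻)/2 = 13.56 mol, i.e. m_theo = 13.56 × 58.69 = 795.7 g.
Efficiency = m_actual / m_theo = 512 / 795.7 = 64.3 %.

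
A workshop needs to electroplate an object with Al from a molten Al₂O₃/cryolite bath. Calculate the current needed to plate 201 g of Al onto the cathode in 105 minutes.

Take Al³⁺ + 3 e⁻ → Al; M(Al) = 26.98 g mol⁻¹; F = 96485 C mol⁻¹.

n(Al) = 201 / 26.98 = 7.450 mol.
n(e⁻) = 3 × 7.450 = 22.35 mol.
Q = n(e⁻)·F = 22.35 × 96485 = 2156000 C.
I = Q/t = 2156000 / 6300.0 s = 342 A.

342 A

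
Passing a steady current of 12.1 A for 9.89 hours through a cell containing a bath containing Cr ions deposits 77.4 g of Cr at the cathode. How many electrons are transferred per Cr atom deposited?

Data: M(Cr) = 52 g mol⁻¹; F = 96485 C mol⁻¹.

3

Q = I·t = 12.10 A × 35604 s = 430800 C, so n(e⁻) = 430800/96485 = 4.465 mol.
n(Cr) deposited = 77.4 / 52 = 1.488 mol.
Electrons per atom = n(e⁻)/n(Cr) = 4.465 / 1.488 = 3.00 ≈ 3, so the ion is Cr³⁺.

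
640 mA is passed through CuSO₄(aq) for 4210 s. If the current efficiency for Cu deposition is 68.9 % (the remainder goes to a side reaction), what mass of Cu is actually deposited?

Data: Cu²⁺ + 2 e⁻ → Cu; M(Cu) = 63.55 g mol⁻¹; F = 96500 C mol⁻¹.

0.611 g

Q = I·t = 0.6400 × 4210.0 = 2694 C.
n(e⁻) = 2694/96500 = 0.02792 mol; theoretically n(Cu) = 0.02792/2 = 0.01396 mol, m_theo = 0.8872 g.
At 68.9 % efficiency, m_actual = 0.689 × 0.8872 = 0.611 g.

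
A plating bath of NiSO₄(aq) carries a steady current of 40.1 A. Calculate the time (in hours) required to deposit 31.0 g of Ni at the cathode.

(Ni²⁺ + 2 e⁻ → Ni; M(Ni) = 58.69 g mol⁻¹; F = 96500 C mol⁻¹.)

0.706 h

n(Ni) = m/M = 31.0 / 58.69 = 0.5282 mol.
Each Ni atom requires 2 electrons, so n(e⁻) = 2 × 0.5282 = 1.056 mol.
Q = n(e⁻)·F = 1.056 × 96500 = 101900 C.
t = Q/I = 101900 / 40.10 A = 2542 s = 0.706 h.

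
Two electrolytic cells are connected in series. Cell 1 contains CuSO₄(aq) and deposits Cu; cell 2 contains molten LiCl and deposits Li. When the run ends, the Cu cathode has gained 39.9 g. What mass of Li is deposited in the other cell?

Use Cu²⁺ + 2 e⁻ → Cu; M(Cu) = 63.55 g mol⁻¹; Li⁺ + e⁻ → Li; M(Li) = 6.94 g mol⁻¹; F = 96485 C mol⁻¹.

8.71 g

n(Cu) = 39.9 / 63.55 = 0.6279 mol.
Since Cu²⁺ + 2 e⁻ → Cu, n(e⁻) passed = 2 × 0.6279 = 1.256 mol.
Cells in series carry the same charge, so the same 1.256 mol of electrons passes through cell 2.
Li⁺ + e⁻ → Li, so n(Li) = 1.256 / 1 = 1.256 mol.
m(Li) = 1.256 × 6.94 = 8.71 g.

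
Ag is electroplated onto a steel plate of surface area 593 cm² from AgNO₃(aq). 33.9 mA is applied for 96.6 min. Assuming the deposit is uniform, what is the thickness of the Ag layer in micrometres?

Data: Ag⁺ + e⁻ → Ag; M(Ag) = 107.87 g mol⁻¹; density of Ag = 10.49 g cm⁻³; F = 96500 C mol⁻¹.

Q = I·t = 0.03390 × 5796.0 = 196.5 C; n(e⁻) = 0.002036 mol.
n(Ag) = n(e⁻)/1 = 0.002036 mol, so m = 0.002036 × 107.87 = 0.2196 g.
Volume = m/ρ = 0.2196 / 10.49 = 0.02094 cm³.
Thickness = V/A = 0.02094 / 593 = 3.53 × 10⁻⁵ cm = 0.353 μm.

0.353 μm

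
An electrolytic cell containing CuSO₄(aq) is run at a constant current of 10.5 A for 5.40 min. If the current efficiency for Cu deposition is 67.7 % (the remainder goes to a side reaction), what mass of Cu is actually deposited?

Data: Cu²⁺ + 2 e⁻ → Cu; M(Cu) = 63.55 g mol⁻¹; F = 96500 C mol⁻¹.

0.758 g

Q = I·t = 10.50 × 324.00 = 3402 C.
n(e⁻) = 3402/96500 = 0.03525 mol; theoretically n(Cu) = 0.03525/2 = 0.01763 mol, m_theo = 1.120 g.
At 67.7 % efficiency, m_actual = 0.677 × 1.120 = 0.758 g.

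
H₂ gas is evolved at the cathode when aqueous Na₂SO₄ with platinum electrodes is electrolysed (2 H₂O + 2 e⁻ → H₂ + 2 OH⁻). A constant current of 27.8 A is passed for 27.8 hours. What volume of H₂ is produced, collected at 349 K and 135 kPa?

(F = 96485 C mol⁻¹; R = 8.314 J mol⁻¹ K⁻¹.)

310 L

Q = I·t = 27.80 A × 100080 s = 2782000 C.
n(e⁻) = Q/F = 2782000 / 96485 = 28.84 mol.
2 electrons are transferred per H₂ molecule, so n(H₂) = 28.84 / 2 = 14.42 mol.
V = nRT/P = (14.42 × 8.314 × 349) / (135 × 10³ Pa) = 0.310 m³ = 310 L.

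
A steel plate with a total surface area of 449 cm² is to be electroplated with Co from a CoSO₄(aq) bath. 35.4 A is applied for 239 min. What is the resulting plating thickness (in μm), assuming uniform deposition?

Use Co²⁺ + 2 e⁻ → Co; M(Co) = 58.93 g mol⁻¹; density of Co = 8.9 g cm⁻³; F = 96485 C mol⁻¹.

Q = I·t = 35.40 × 14340 = 507600 C; n(e⁻) = 5.261 mol.
n(Co) = n(e⁻)/2 = 2.631 mol, so m = 2.631 × 58.93 = 155.0 g.
Volume = m/ρ = 155.0 / 8.9 = 17.42 cm³.
Thickness = V/A = 17.42 / 449 = 0.0388 cm = 388 μm.

388 μm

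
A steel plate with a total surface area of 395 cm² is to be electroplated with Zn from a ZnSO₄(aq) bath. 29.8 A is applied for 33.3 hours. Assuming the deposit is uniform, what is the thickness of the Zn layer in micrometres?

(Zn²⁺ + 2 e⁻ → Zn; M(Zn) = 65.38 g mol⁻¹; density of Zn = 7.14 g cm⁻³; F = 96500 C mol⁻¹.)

Q = I·t = 29.80 × 119880 = 3572000 C; n(e⁻) = 37.02 mol.
n(Zn) = n(e⁻)/2 = 18.51 mol, so m = 18.51 × 65.38 = 1210 g.
Volume = m/ρ = 1210 / 7.14 = 169.5 cm³.
Thickness = V/A = 169.5 / 395 = 0.429 cm = 4290 μm.

4290 μm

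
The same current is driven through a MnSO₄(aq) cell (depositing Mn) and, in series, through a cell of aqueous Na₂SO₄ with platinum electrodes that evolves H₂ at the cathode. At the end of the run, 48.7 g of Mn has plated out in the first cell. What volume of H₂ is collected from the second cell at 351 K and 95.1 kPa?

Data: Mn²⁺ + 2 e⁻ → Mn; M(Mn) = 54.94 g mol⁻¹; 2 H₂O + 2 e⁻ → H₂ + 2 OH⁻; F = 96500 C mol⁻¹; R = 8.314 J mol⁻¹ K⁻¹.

27.2 L

n(Mn) = 48.7 / 54.94 = 0.8864 mol, so n(e⁻) = 2 × 0.8864 = 1.773 mol.
The cells are in series, so the same 1.773 mol of electrons passes through the second cell.
2 H₂O + 2 e⁻ → H₂ + 2 OH⁻ — 2 mol e⁻ per mol H₂, so n(H₂) = 1.773/2 = 0.8864 mol.
V = nRT/P = (0.8864 × 8.314 × 351) / (95.1 × 10³) = 0.0272 m³ = 27.2 L.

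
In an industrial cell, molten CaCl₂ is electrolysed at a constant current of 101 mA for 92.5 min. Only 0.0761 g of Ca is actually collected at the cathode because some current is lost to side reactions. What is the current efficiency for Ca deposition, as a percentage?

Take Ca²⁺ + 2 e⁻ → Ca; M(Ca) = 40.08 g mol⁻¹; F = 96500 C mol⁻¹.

65.4 %

Q = I·t = 0.1010 × 5550.0 = 560.6 C; n(e⁻) = 560.6/96500 = 0.005809 mol.
Theoretical n(Ca) = n(e⁻)/2 = 0.002904 mol, i.e. m_theo = 0.002904 × 40.08 = 0.1164 g.
Efficiency = m_actual / m_theo = 0.0761 / 0.1164 = 65.4 %.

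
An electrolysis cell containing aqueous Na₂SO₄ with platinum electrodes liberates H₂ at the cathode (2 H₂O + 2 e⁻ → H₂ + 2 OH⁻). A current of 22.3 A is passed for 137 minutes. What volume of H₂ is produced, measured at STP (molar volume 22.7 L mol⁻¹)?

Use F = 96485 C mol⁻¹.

Q = I·t = 22.30 A × 8220.0 s = 183300 C.
n(e⁻) = Q/F = 183300 / 96485 = 1.900 mol.
2 electrons are transferred per H₂ molecule, so n(H₂) = 1.900 / 2 = 0.9499 mol.
V = n × V_m = 0.9499 × 22.7 = 21.6 L.

21.6 L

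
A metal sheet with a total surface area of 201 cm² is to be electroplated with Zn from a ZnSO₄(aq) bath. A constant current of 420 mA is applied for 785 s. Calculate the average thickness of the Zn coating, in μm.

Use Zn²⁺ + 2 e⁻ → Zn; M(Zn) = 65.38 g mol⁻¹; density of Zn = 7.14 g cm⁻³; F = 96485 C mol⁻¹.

0.778 μm

Q = I·t = 0.4200 × 785.00 = 329.7 C; n(e⁻) = 0.003417 mol.
n(Zn) = n(e⁻)/2 = 0.001709 mol, so m = 0.001709 × 65.38 = 0.1117 g.
Volume = m/ρ = 0.1117 / 7.14 = 0.01565 cm³.
Thickness = V/A = 0.01565 / 201 = 7.78 × 10⁻⁵ cm = 0.778 μm.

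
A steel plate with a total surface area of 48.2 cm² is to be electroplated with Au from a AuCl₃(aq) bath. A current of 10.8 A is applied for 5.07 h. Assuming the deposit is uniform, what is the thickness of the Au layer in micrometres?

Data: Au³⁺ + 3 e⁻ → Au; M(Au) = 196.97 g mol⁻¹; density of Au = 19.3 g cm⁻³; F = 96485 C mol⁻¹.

Q = I·t = 10.80 × 18252 = 197100 C; n(e⁻) = 2.043 mol.
n(Au) = n(e⁻)/3 = 0.6810 mol, so m = 0.6810 × 196.97 = 134.1 g.
Volume = m/ρ = 134.1 / 19.3 = 6.950 cm³.
Thickness = V/A = 6.950 / 48.2 = 0.144 cm = 1440 μm.

1440 μm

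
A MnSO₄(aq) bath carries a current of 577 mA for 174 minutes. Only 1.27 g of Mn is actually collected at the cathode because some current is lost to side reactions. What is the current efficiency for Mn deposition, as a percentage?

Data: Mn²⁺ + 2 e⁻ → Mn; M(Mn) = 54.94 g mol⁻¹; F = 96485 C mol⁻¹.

Q = I·t = 0.5770 × 10440 = 6024 C; n(e⁻) = 6024/96485 = 0.06243 mol.
Theoretical n(Mn) = n(e⁻)/2 = 0.03122 mol, i.e. m_theo = 0.03122 × 54.94 = 1.715 g.
Efficiency = m_actual / m_theo = 1.27 / 1.715 = 74.1 %.

74.1 %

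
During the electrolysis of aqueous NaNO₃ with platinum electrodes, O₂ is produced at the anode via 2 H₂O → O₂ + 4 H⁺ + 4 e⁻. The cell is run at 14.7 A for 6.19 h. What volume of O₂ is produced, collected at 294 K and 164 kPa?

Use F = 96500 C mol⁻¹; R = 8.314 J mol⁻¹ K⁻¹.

Q = I·t = 14.70 A × 22284 s = 327600 C.
n(e⁻) = Q/F = 327600 / 96500 = 3.395 mol.
4 electrons are transferred per O₂ molecule, so n(O₂) = 3.395 / 4 = 0.8486 mol.
V = nRT/P = (0.8486 × 8.314 × 294) / (164 × 10³ Pa) = 0.0126 m³ = 12.6 L.

12.6 L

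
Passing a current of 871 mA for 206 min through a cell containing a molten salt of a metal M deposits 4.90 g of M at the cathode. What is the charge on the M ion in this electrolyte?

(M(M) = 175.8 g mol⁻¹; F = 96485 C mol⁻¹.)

Q = I·t = 0.8710 A × 12360 s = 10770 C, so n(e⁻) = 10770/96485 = 0.1116 mol.
n(M) deposited = 4.90 / 175.8 = 0.02787 mol.
Electrons per atom = n(e⁻)/n(M) = 0.1116 / 0.02787 = 4.00 ≈ 4, so the ion is M⁴⁺.

+4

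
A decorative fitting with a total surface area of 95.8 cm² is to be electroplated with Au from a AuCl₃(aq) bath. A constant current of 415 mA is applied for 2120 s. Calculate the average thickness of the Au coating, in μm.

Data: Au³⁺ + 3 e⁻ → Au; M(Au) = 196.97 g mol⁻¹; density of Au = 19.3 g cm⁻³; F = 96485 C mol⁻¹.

3.24 μm

Q = I·t = 0.4150 × 2120.0 = 879.8 C; n(e⁻) = 0.009119 mol.
n(Au) = n(e⁻)/3 = 0.003040 mol, so m = 0.003040 × 196.97 = 0.5987 g.
Volume = m/ρ = 0.5987 / 19.3 = 0.03102 cm³.
Thickness = V/A = 0.03102 / 95.8 = 3.24 × 10⁻⁴ cm = 3.24 μm.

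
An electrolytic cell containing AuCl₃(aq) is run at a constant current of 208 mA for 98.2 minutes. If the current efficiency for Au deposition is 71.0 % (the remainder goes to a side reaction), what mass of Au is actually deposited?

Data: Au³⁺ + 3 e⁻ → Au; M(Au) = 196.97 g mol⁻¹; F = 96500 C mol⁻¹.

0.592 g

Q = I·t = 0.2080 × 5892.0 = 1226 C.
n(e⁻) = 1226/96500 = 0.01270 mol; theoretically n(Au) = 0.01270/3 = 0.004233 mol, m_theo = 0.8338 g.
At 71.0 % efficiency, m_actual = 0.710 × 0.8338 = 0.592 g.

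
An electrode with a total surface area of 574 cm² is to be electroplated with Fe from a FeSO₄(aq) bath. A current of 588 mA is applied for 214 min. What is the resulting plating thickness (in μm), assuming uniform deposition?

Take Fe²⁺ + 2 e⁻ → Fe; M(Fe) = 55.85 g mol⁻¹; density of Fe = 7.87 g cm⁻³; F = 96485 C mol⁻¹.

4.84 μm

Q = I·t = 0.5880 × 12840 = 7550 C; n(e⁻) = 0.07825 mol.
n(Fe) = n(e⁻)/2 = 0.03912 mol, so m = 0.03912 × 55.85 = 2.185 g.
Volume = m/ρ = 2.185 / 7.87 = 0.2777 cm³.
Thickness = V/A = 0.2777 / 574 = 4.84 × 10⁻⁴ cm = 4.84 μm.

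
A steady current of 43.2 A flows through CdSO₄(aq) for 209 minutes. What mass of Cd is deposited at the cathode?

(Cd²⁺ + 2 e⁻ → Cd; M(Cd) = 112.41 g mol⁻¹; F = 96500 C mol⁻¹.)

Q = I·t = 43.20 A × 12540 s = 541700 C.
n(e⁻) = Q/F = 541700 / 96500 = 5.614 mol.
Cd²⁺ + 2 e⁻ → Cd, so n(Cd) = n(e⁻)/2 = 2.807 mol.
m = n·M = 2.807 × 112.41 = 316 g.

316 g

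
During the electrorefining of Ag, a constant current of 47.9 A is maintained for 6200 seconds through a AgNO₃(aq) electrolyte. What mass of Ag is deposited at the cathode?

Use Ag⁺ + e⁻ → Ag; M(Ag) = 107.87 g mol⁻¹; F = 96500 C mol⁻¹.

332 g

Q = I·t = 47.90 A × 6200.0 s = 297000 C.
n(e⁻) = Q/F = 297000 / 96500 = 3.078 mol.
Ag⁺ + e⁻ → Ag, so n(Ag) = n(e⁻)/1 = 3.078 mol.
m = n·M = 3.078 × 107.87 = 332 g.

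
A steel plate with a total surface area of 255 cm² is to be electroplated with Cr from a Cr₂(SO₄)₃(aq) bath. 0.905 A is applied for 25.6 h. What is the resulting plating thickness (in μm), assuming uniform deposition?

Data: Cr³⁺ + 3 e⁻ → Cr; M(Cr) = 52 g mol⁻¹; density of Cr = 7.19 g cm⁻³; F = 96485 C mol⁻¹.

Q = I·t = 0.9050 × 92160 = 83400 C; n(e⁻) = 0.8644 mol.
n(Cr) = n(e⁻)/3 = 0.2881 mol, so m = 0.2881 × 52 = 14.98 g.
Volume = m/ρ = 14.98 / 7.19 = 2.084 cm³.
Thickness = V/A = 2.084 / 255 = 0.00817 cm = 81.7 μm.

81.7 μm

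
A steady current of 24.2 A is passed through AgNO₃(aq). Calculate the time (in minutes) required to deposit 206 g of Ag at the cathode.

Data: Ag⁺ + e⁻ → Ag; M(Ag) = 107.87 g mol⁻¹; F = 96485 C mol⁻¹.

127 min

n(Ag) = m/M = 206 / 107.87 = 1.910 mol.
Each Ag atom requires 1 electron, so n(e⁻) = 1 × 1.910 = 1.910 mol.
Q = n(e⁻)·F = 1.910 × 96485 = 184300 C.
t = Q/I = 184300 / 24.20 A = 7614 s = 127 min.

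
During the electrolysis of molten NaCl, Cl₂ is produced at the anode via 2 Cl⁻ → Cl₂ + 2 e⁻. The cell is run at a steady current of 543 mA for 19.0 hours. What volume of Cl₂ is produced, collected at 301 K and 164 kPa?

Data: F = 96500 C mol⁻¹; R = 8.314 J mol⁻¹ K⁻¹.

2.94 L

Q = I·t = 0.5430 A × 68400 s = 37140 C.
n(e⁻) = Q/F = 37140 / 96500 = 0.3849 mol.
2 electrons are transferred per Cl₂ molecule, so n(Cl₂) = 0.3849 / 2 = 0.1924 mol.
V = nRT/P = (0.1924 × 8.314 × 301) / (164 × 10³ Pa) = 0.00294 m³ = 2.94 L.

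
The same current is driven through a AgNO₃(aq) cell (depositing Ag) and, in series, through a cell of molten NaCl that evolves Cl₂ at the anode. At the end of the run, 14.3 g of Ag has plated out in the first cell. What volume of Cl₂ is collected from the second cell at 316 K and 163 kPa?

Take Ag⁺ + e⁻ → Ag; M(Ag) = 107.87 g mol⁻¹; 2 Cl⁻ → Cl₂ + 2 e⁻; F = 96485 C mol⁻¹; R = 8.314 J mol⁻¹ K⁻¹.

n(Ag) = 14.3 / 107.87 = 0.1326 mol, so n(e⁻) = 1 × 0.1326 = 0.1326 mol.
The cells are in series, so the same 0.1326 mol of electrons passes through the second cell.
2 Cl⁻ → Cl₂ + 2 e⁻ — 2 mol e⁻ per mol Cl₂, so n(Cl₂) = 0.1326/2 = 0.06628 mol.
V = nRT/P = (0.06628 × 8.314 × 316) / (163 × 10³) = 0.00107 m³ = 1.07 L.

1.07 L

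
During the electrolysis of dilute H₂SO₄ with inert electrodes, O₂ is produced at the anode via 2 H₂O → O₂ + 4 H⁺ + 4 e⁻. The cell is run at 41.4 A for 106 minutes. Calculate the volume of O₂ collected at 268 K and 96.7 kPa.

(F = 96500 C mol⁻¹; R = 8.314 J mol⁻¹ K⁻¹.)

Q = I·t = 41.40 A × 6360.0 s = 263300 C.
n(e⁻) = Q/F = 263300 / 96500 = 2.729 mol.
4 electrons are transferred per O₂ molecule, so n(O₂) = 2.729 / 4 = 0.6821 mol.
V = nRT/P = (0.6821 × 8.314 × 268) / (96.7 × 10³ Pa) = 0.0157 m³ = 15.7 L.

15.7 L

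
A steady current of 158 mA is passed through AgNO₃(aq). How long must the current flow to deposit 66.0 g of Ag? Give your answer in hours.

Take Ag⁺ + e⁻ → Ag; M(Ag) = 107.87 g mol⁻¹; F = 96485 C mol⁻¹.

n(Ag) = m/M = 66.0 / 107.87 = 0.6118 mol.
Each Ag atom requires 1 electron, so n(e⁻) = 1 × 0.6118 = 0.6118 mol.
Q = n(e⁻)·F = 0.6118 × 96485 = 59030 C.
t = Q/I = 59030 / 0.1580 A = 373600 s = 104 h.

104 h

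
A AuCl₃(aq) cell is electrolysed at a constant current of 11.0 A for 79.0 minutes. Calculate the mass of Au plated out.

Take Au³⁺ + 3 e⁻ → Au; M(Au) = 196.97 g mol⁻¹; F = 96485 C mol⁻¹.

35.5 g

Q = I·t = 11.00 A × 4740.0 s = 52140 C.
n(e⁻) = Q/F = 52140 / 96485 = 0.5404 mol.
Au³⁺ + 3 e⁻ → Au, so n(Au) = n(e⁻)/3 = 0.1801 mol.
m = n·M = 0.1801 × 196.97 = 35.5 g.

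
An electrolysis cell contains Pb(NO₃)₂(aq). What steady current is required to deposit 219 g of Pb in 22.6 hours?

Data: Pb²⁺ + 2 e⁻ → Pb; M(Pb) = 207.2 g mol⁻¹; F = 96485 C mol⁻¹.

2.51 A

n(Pb) = 219 / 207.2 = 1.057 mol.
n(e⁻) = 2 × 1.057 = 2.114 mol.
Q = n(e⁻)·F = 2.114 × 96485 = 204000 C.
I = Q/t = 204000 / 81360 s = 2.51 A.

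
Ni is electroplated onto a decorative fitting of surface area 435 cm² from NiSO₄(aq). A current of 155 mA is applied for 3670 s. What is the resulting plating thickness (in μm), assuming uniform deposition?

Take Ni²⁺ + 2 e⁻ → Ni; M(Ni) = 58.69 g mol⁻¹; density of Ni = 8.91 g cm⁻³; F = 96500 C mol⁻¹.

0.446 μm

Q = I·t = 0.1550 × 3670.0 = 568.8 C; n(e⁻) = 0.005895 mol.
n(Ni) = n(e⁻)/2 = 0.002947 mol, so m = 0.002947 × 58.69 = 0.1730 g.
Volume = m/ρ = 0.1730 / 8.91 = 0.01941 cm³.
Thickness = V/A = 0.01941 / 435 = 4.46 × 10⁻⁵ cm = 0.446 μm.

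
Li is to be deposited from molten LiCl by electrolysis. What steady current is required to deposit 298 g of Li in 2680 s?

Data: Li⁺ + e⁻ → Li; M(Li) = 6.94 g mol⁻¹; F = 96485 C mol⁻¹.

n(Li) = 298 / 6.94 = 42.94 mol.
n(e⁻) = 1 × 42.94 = 42.94 mol.
Q = n(e⁻)·F = 42.94 × 96485 = 4143000 C.
I = Q/t = 4143000 / 2680.0 s = 1550 A.

1550 A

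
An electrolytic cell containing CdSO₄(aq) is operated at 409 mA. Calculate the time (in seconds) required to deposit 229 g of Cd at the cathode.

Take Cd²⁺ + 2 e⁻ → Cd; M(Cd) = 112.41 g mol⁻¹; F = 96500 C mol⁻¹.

n(Cd) = m/M = 229 / 112.41 = 2.037 mol.
Each Cd atom requires 2 electrons, so n(e⁻) = 2 × 2.037 = 4.074 mol.
Q = n(e⁻)·F = 4.074 × 96500 = 393200 C.
t = Q/I = 393200 / 0.4090 A = 961300 s.

9.61 × 10⁵ s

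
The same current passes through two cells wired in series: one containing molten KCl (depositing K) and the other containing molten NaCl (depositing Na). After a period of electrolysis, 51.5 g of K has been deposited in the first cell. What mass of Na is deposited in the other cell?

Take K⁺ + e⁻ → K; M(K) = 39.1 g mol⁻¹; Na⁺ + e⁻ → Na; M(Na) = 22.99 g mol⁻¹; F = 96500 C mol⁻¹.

30.3 g

n(K) = 51.5 / 39.1 = 1.317 mol.
Since K⁺ + e⁻ → K, n(e⁻) passed = 1 × 1.317 = 1.317 mol.
Cells in series carry the same charge, so the same 1.317 mol of electrons passes through cell 2.
Na⁺ + e⁻ → Na, so n(Na) = 1.317 / 1 = 1.317 mol.
m(Na) = 1.317 × 22.99 = 30.3 g.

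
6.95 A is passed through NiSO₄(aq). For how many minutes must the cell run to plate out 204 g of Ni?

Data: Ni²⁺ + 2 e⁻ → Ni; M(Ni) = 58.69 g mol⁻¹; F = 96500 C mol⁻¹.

1610 min

n(Ni) = m/M = 204 / 58.69 = 3.476 mol.
Each Ni atom requires 2 electrons, so n(e⁻) = 2 × 3.476 = 6.952 mol.
Q = n(e⁻)·F = 6.952 × 96500 = 670800 C.
t = Q/I = 670800 / 6.950 A = 96520 s = 1610 min.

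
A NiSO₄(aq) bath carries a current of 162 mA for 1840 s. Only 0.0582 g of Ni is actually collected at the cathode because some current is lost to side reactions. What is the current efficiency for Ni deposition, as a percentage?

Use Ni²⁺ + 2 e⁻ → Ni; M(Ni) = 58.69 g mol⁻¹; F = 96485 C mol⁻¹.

Q = I·t = 0.1620 × 1840.0 = 298.1 C; n(e⁻) = 298.1/96485 = 0.003089 mol.
Theoretical n(Ni) = n(e⁻)/2 = 0.001545 mol, i.e. m_theo = 0.001545 × 58.69 = 0.09066 g.
Efficiency = m_actual / m_theo = 0.0582 / 0.09066 = 64.2 %.

64.2 %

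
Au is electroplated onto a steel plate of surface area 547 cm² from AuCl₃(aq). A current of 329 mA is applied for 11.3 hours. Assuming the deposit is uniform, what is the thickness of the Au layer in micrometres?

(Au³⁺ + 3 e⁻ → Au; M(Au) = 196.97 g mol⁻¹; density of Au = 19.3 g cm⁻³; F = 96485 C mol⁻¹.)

Q = I·t = 0.3290 × 40680 = 13380 C; n(e⁻) = 0.1387 mol.
n(Au) = n(e⁻)/3 = 0.04624 mol, so m = 0.04624 × 196.97 = 9.107 g.
Volume = m/ρ = 9.107 / 19.3 = 0.4719 cm³.
Thickness = V/A = 0.4719 / 547 = 8.63 × 10⁻⁴ cm = 8.63 μm.

8.63 μm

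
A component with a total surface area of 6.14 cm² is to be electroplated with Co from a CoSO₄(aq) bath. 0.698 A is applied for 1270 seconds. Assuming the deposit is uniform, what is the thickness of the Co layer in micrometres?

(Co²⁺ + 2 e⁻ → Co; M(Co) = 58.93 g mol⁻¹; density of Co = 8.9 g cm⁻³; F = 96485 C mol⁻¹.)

Q = I·t = 0.6980 × 1270.0 = 886.5 C; n(e⁻) = 0.009188 mol.
n(Co) = n(e⁻)/2 = 0.004594 mol, so m = 0.004594 × 58.93 = 0.2707 g.
Volume = m/ρ = 0.2707 / 8.9 = 0.03042 cm³.
Thickness = V/A = 0.03042 / 6.14 = 0.00495 cm = 49.5 μm.

49.5 μm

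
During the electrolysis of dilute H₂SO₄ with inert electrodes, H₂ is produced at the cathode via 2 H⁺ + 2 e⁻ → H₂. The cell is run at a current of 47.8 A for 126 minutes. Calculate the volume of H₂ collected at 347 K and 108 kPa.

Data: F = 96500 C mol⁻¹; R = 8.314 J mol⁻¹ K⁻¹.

Q = I·t = 47.80 A × 7560.0 s = 361400 C.
n(e⁻) = Q/F = 361400 / 96500 = 3.745 mol.
2 electrons are transferred per H₂ molecule, so n(H₂) = 3.745 / 2 = 1.872 mol.
V = nRT/P = (1.872 × 8.314 × 347) / (108 × 10³ Pa) = 0.0500 m³ = 50.0 L.

50.0 L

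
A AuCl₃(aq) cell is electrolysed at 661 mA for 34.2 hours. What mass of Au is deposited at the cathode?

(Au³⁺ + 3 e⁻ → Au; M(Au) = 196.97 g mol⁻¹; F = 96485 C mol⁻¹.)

55.4 g

Q = I·t = 0.6610 A × 123120 s = 81380 C.
n(e⁻) = Q/F = 81380 / 96485 = 0.8435 mol.
Au³⁺ + 3 e⁻ → Au, so n(Au) = n(e⁻)/3 = 0.2812 mol.
m = n·M = 0.2812 × 196.97 = 55.4 g.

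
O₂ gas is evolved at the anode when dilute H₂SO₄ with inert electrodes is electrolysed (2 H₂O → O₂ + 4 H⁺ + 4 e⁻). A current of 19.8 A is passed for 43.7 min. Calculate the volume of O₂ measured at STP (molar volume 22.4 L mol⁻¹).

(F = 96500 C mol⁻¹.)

Q = I·t = 19.80 A × 2622.0 s = 51920 C.
n(e⁻) = Q/F = 51920 / 96500 = 0.5380 mol.
4 electrons are transferred per O₂ molecule, so n(O₂) = 0.5380 / 4 = 0.1345 mol.
V = n × V_m = 0.1345 × 22.4 = 3.01 L.

3.01 L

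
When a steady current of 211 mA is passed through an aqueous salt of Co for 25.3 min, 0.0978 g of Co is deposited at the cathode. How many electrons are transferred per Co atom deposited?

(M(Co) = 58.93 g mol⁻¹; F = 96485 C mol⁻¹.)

2

Q = I·t = 0.2110 A × 1518.0 s = 320.3 C, so n(e⁻) = 320.3/96485 = 0.003320 mol.
n(Co) deposited = 0.0978 / 58.93 = 0.001660 mol.
Electrons per atom = n(e⁻)/n(Co) = 0.003320 / 0.001660 = 2.00 ≈ 2, so the ion is Co²⁺.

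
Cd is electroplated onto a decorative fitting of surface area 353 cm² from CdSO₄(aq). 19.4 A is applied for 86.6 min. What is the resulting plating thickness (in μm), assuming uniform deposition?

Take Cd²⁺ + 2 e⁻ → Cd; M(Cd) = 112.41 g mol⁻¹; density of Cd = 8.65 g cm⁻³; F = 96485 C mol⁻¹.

192 μm

Q = I·t = 19.40 × 5196.0 = 100800 C; n(e⁻) = 1.045 mol.
n(Cd) = n(e⁻)/2 = 0.5224 mol, so m = 0.5224 × 112.41 = 58.72 g.
Volume = m/ρ = 58.72 / 8.65 = 6.788 cm³.
Thickness = V/A = 6.788 / 353 = 0.0192 cm = 192 μm.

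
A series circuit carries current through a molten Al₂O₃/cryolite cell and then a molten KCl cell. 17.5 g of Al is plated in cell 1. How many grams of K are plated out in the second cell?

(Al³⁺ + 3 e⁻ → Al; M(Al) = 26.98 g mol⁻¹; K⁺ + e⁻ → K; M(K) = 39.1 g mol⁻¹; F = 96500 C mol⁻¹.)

n(Al) = 17.5 / 26.98 = 0.6486 mol.
Since Al³⁺ + 3 e⁻ → Al, n(e⁻) passed = 3 × 0.6486 = 1.946 mol.
Cells in series carry the same charge, so the same 1.946 mol of electrons passes through cell 2.
K⁺ + e⁻ → K, so n(K) = 1.946 / 1 = 1.946 mol.
m(K) = 1.946 × 39.1 = 76.1 g.

76.1 g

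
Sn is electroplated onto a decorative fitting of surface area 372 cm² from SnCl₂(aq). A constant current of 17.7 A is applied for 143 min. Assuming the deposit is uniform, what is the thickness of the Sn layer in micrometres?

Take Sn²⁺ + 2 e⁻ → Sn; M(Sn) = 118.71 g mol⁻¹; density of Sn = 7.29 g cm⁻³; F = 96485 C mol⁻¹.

344 μm

Q = I·t = 17.70 × 8580.0 = 151900 C; n(e⁻) = 1.574 mol.
n(Sn) = n(e⁻)/2 = 0.7870 mol, so m = 0.7870 × 118.71 = 93.42 g.
Volume = m/ρ = 93.42 / 7.29 = 12.82 cm³.
Thickness = V/A = 12.82 / 372 = 0.0344 cm = 344 μm.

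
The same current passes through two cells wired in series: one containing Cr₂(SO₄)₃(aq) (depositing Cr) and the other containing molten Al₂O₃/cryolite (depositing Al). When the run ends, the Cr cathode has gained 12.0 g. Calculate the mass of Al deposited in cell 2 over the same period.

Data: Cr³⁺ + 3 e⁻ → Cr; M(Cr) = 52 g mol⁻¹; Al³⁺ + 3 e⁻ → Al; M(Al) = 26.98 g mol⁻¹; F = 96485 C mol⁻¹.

n(Cr) = 12.0 / 52 = 0.2308 mol.
Since Cr³⁺ + 3 e⁻ → Cr, n(e⁻) passed = 3 × 0.2308 = 0.6923 mol.
Cells in series carry the same charge, so the same 0.6923 mol of electrons passes through cell 2.
Al³⁺ + 3 e⁻ → Al, so n(Al) = 0.6923 / 3 = 0.2308 mol.
m(Al) = 0.2308 × 26.98 = 6.23 g.

6.23 g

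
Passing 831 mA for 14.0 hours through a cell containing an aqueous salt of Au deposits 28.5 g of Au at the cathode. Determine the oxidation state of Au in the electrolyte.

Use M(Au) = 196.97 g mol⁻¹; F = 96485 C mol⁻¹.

+3

Q = I·t = 0.8310 A × 50400 s = 41880 C, so n(e⁻) = 41880/96485 = 0.4341 mol.
n(Au) deposited = 28.5 / 196.97 = 0.1447 mol.
Electrons per atom = n(e⁻)/n(Au) = 0.4341 / 0.1447 = 3.00 ≈ 3, so the ion is Au³⁺.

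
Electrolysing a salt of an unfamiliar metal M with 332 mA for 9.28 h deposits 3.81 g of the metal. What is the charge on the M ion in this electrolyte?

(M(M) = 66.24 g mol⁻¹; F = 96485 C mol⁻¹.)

Q = I·t = 0.3320 A × 33408 s = 11090 C, so n(e⁻) = 11090/96485 = 0.1150 mol.
n(M) deposited = 3.81 / 66.24 = 0.05752 mol.
Electrons per atom = n(e⁻)/n(M) = 0.1150 / 0.05752 = 2.00 ≈ 2, so the ion is M²⁺.

+2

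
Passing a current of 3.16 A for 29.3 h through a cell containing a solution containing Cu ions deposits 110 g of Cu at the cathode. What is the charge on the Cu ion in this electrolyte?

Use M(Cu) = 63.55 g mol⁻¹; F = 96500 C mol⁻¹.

+2

Q = I·t = 3.160 A × 105480 s = 333300 C, so n(e⁻) = 333300/96500 = 3.454 mol.
n(Cu) deposited = 110 / 63.55 = 1.731 mol.
Electrons per atom = n(e⁻)/n(Cu) = 3.454 / 1.731 = 2.00 ≈ 2, so the ion is Cu²⁺.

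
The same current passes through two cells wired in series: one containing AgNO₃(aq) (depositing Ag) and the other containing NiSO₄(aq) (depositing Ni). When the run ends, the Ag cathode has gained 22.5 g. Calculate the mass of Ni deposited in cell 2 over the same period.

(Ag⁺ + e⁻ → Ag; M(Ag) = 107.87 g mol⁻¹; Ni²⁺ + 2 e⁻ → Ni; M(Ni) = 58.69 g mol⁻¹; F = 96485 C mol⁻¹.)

6.12 g

n(Ag) = 22.5 / 107.87 = 0.2086 mol.
Since Ag⁺ + e⁻ → Ag, n(e⁻) passed = 1 × 0.2086 = 0.2086 mol.
Cells in series carry the same charge, so the same 0.2086 mol of electrons passes through cell 2.
Ni²⁺ + 2 e⁻ → Ni, so n(Ni) = 0.2086 / 2 = 0.1043 mol.
m(Ni) = 0.1043 × 58.69 = 6.12 g.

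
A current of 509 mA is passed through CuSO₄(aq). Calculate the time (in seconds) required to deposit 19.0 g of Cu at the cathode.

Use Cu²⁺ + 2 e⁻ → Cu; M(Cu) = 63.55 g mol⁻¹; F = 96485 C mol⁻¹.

n(Cu) = m/M = 19.0 / 63.55 = 0.2990 mol.
Each Cu atom requires 2 electrons, so n(e⁻) = 2 × 0.2990 = 0.5980 mol.
Q = n(e⁻)·F = 0.5980 × 96485 = 57690 C.
t = Q/I = 57690 / 0.5090 A = 113300 s.

1.13 × 10⁵ s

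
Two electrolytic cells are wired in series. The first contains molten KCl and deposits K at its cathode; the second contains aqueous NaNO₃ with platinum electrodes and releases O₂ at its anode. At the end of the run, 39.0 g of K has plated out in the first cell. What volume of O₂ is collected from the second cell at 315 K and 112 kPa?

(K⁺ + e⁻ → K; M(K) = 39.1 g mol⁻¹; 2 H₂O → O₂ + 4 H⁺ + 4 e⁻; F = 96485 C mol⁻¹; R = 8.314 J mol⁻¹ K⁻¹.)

n(K) = 39.0 / 39.1 = 0.9974 mol, so n(e⁻) = 1 × 0.9974 = 0.9974 mol.
The cells are in series, so the same 0.9974 mol of electrons passes through the second cell.
2 H₂O → O₂ + 4 H⁺ + 4 e⁻ — 4 mol e⁻ per mol O₂, so n(O₂) = 0.9974/4 = 0.2494 mol.
V = nRT/P = (0.2494 × 8.314 × 315) / (112 × 10³) = 0.00583 m³ = 5.83 L.

5.83 L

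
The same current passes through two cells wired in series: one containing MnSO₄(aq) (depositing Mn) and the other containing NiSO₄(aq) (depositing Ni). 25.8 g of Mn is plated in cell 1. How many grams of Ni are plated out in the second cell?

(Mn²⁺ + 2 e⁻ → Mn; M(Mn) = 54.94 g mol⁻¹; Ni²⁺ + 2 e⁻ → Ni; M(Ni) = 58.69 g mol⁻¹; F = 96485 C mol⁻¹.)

n(Mn) = 25.8 / 54.94 = 0.4696 mol.
Since Mn²⁺ + 2 e⁻ → Mn, n(e⁻) passed = 2 × 0.4696 = 0.9392 mol.
Cells in series carry the same charge, so the same 0.9392 mol of electrons passes through cell 2.
Ni²⁺ + 2 e⁻ → Ni, so n(Ni) = 0.9392 / 2 = 0.4696 mol.
m(Ni) = 0.4696 × 58.69 = 27.6 g.

27.6 g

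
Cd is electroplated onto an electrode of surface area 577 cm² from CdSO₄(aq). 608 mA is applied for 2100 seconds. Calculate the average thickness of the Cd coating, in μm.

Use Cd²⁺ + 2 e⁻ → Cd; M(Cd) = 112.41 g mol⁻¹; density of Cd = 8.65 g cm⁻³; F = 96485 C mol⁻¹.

Q = I·t = 0.6080 × 2100.0 = 1277 C; n(e⁻) = 0.01323 mol.
n(Cd) = n(e⁻)/2 = 0.006617 mol, so m = 0.006617 × 112.41 = 0.7438 g.
Volume = m/ρ = 0.7438 / 8.65 = 0.08598 cm³.
Thickness = V/A = 0.08598 / 577 = 1.49 × 10⁻⁴ cm = 1.49 μm.

1.49 μm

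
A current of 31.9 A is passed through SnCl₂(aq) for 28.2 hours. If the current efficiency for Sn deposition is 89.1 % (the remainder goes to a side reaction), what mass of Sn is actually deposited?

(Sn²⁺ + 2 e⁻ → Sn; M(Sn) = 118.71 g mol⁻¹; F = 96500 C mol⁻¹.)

Q = I·t = 31.90 × 101520 = 3238000 C.
n(e⁻) = 3238000/96500 = 33.56 mol; theoretically n(Sn) = 33.56/2 = 16.78 mol, m_theo = 1992 g.
At 89.1 % efficiency, m_actual = 0.891 × 1992 = 1770 g.

1770 g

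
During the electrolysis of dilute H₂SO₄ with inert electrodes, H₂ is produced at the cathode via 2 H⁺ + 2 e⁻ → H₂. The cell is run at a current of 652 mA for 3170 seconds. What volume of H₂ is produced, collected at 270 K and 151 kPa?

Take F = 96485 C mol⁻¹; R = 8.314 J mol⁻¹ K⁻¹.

0.159 L

Q = I·t = 0.6520 A × 3170.0 s = 2067 C.
n(e⁻) = Q/F = 2067 / 96485 = 0.02142 mol.
2 electrons are transferred per H₂ molecule, so n(H₂) = 0.02142 / 2 = 0.01071 mol.
V = nRT/P = (0.01071 × 8.314 × 270) / (151 × 10³ Pa) = 1.59 × 10⁻⁴ m³ = 0.159 L.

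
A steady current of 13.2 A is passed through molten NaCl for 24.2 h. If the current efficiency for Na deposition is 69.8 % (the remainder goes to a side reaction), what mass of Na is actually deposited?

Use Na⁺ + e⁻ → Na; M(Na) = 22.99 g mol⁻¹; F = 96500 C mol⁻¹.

191 g

Q = I·t = 13.20 × 87120 = 1150000 C.
n(e⁻) = 1150000/96500 = 11.92 mol; theoretically n(Na) = 11.92/1 = 11.92 mol, m_theo = 274.0 g.
At 69.8 % efficiency, m_actual = 0.698 × 274.0 = 191 g.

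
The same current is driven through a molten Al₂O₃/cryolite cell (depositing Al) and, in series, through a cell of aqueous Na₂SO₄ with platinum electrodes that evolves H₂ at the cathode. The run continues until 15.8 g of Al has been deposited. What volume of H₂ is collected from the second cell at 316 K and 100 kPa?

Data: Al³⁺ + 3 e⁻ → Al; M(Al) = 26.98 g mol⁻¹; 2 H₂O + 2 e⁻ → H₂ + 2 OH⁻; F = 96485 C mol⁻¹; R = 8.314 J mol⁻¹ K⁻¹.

n(Al) = 15.8 / 26.98 = 0.5856 mol, so n(e⁻) = 3 × 0.5856 = 1.757 mol.
The cells are in series, so the same 1.757 mol of electrons passes through the second cell.
2 H₂O + 2 e⁻ → H₂ + 2 OH⁻ — 2 mol e⁻ per mol H₂, so n(H₂) = 1.757/2 = 0.8784 mol.
V = nRT/P = (0.8784 × 8.314 × 316) / (100 × 10³) = 0.0231 m³ = 23.1 L.

23.1 L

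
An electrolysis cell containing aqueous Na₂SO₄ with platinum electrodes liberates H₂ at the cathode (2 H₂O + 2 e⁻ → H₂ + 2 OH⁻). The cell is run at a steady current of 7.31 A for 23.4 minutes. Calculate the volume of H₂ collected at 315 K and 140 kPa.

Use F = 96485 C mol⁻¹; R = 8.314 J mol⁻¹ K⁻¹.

0.995 L

Q = I·t = 7.310 A × 1404.0 s = 10260 C.
n(e⁻) = Q/F = 10260 / 96485 = 0.1064 mol.
2 electrons are transferred per H₂ molecule, so n(H₂) = 0.1064 / 2 = 0.05319 mol.
V = nRT/P = (0.05319 × 8.314 × 315) / (140 × 10³ Pa) = 9.95 × 10⁻⁴ m³ = 0.995 L.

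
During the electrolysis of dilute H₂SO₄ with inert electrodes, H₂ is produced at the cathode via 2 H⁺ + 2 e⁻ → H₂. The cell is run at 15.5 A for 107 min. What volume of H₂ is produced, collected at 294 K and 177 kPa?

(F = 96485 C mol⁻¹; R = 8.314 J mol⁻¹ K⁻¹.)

7.12 L

Q = I·t = 15.50 A × 6420.0 s = 99510 C.
n(e⁻) = Q/F = 99510 / 96485 = 1.031 mol.
2 electrons are transferred per H₂ molecule, so n(H₂) = 1.031 / 2 = 0.5157 mol.
V = nRT/P = (0.5157 × 8.314 × 294) / (177 × 10³ Pa) = 0.00712 m³ = 7.12 L.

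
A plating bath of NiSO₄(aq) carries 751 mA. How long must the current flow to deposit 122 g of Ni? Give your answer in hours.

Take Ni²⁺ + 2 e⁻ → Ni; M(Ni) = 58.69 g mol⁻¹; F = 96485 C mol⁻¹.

148 h

n(Ni) = m/M = 122 / 58.69 = 2.079 mol.
Each Ni atom requires 2 electrons, so n(e⁻) = 2 × 2.079 = 4.157 mol.
Q = n(e⁻)·F = 4.157 × 96485 = 401100 C.
t = Q/I = 401100 / 0.7510 A = 534100 s = 148 h.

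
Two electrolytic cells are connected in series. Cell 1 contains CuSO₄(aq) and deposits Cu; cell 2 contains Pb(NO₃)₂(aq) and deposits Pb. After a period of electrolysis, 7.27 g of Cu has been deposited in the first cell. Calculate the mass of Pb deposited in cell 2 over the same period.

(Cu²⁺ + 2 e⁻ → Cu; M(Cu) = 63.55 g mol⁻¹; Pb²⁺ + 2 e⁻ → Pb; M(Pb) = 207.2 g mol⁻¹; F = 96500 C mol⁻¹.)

23.7 g

n(Cu) = 7.27 / 63.55 = 0.1144 mol.
Since Cu²⁺ + 2 e⁻ → Cu, n(e⁻) passed = 2 × 0.1144 = 0.2288 mol.
Cells in series carry the same charge, so the same 0.2288 mol of electrons passes through cell 2.
Pb²⁺ + 2 e⁻ → Pb, so n(Pb) = 0.2288 / 2 = 0.1144 mol.
m(Pb) = 0.1144 × 207.2 = 23.7 g.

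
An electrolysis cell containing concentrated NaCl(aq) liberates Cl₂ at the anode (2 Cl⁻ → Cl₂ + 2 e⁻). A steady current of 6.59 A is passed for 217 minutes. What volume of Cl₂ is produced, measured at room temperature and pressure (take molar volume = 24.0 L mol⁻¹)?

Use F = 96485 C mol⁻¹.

10.7 L

Q = I·t = 6.590 A × 13020 s = 85800 C.
n(e⁻) = Q/F = 85800 / 96485 = 0.8893 mol.
2 electrons are transferred per Cl₂ molecule, so n(Cl₂) = 0.8893 / 2 = 0.4446 mol.
V = n × V_m = 0.4446 × 24.0 = 10.7 L.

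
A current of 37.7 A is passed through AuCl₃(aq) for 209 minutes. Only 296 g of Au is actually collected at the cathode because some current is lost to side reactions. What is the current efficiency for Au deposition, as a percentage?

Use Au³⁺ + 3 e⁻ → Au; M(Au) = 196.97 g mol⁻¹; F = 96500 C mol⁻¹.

92.0 %

Q = I·t = 37.70 × 12540 = 472800 C; n(e⁻) = 472800/96500 = 4.899 mol.
Theoretical n(Au) = n(e⁻)/3 = 1.633 mol, i.e. m_theo = 1.633 × 196.97 = 321.7 g.
Efficiency = m_actual / m_theo = 296 / 321.7 = 92.0 %.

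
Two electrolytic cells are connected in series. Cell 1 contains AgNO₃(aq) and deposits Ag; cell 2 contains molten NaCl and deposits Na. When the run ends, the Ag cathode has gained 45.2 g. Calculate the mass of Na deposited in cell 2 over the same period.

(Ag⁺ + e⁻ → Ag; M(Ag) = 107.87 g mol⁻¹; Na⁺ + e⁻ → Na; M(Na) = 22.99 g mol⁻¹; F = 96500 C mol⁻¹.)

9.63 g

n(Ag) = 45.2 / 107.87 = 0.4190 mol.
Since Ag⁺ + e⁻ → Ag, n(e⁻) passed = 1 × 0.4190 = 0.4190 mol.
Cells in series carry the same charge, so the same 0.4190 mol of electrons passes through cell 2.
Na⁺ + e⁻ → Na, so n(Na) = 0.4190 / 1 = 0.4190 mol.
m(Na) = 0.4190 × 22.99 = 9.63 g.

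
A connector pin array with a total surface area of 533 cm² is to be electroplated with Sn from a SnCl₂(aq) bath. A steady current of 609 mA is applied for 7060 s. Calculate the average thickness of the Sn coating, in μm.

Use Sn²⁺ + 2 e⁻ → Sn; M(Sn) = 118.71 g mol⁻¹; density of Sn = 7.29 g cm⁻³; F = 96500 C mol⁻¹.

Q = I·t = 0.6090 × 7060.0 = 4300 C; n(e⁻) = 0.04455 mol.
n(Sn) = n(e⁻)/2 = 0.02228 mol, so m = 0.02228 × 118.71 = 2.645 g.
Volume = m/ρ = 2.645 / 7.29 = 0.3628 cm³.
Thickness = V/A = 0.3628 / 533 = 6.81 × 10⁻⁴ cm = 6.81 μm.

6.81 μm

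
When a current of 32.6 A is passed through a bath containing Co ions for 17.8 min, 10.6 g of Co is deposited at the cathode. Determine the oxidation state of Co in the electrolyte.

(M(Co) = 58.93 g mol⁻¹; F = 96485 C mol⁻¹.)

Q = I·t = 32.60 A × 1068.0 s = 34820 C, so n(e⁻) = 34820/96485 = 0.3609 mol.
n(Co) deposited = 10.6 / 58.93 = 0.1799 mol.
Electrons per atom = n(e⁻)/n(Co) = 0.3609 / 0.1799 = 2.01 ≈ 2, so the ion is Co²⁺.

+2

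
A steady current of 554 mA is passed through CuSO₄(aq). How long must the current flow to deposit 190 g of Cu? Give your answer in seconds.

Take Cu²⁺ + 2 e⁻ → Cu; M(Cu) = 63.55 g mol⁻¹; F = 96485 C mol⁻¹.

1.04 × 10⁶ s

n(Cu) = m/M = 190 / 63.55 = 2.990 mol.
Each Cu atom requires 2 electrons, so n(e⁻) = 2 × 2.990 = 5.980 mol.
Q = n(e⁻)·F = 5.980 × 96485 = 576900 C.
t = Q/I = 576900 / 0.5540 A = 1041000 s.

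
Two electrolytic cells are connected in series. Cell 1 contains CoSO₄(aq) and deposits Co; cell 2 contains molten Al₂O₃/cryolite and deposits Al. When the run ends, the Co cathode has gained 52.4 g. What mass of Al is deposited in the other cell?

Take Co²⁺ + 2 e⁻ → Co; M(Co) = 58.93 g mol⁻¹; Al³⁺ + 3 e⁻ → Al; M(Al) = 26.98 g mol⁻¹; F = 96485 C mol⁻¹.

n(Co) = 52.4 / 58.93 = 0.8892 mol.
Since Co²⁺ + 2 e⁻ → Co, n(e⁻) passed = 2 × 0.8892 = 1.778 mol.
Cells in series carry the same charge, so the same 1.778 mol of electrons passes through cell 2.
Al³⁺ + 3 e⁻ → Al, so n(Al) = 1.778 / 3 = 0.5928 mol.
m(Al) = 0.5928 × 26.98 = 16.0 g.

16.0 g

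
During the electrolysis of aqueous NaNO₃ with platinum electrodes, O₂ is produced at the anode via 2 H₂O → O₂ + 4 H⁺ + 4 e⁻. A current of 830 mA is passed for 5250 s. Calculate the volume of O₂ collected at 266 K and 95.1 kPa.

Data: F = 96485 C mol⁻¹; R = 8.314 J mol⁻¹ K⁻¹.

0.263 L

Q = I·t = 0.8300 A × 5250.0 s = 4358 C.
n(e⁻) = Q/F = 4358 / 96485 = 0.04516 mol.
4 electrons are transferred per O₂ molecule, so n(O₂) = 0.04516 / 4 = 0.01129 mol.
V = nRT/P = (0.01129 × 8.314 × 266) / (95.1 × 10³ Pa) = 2.63 × 10⁻⁴ m³ = 0.263 L.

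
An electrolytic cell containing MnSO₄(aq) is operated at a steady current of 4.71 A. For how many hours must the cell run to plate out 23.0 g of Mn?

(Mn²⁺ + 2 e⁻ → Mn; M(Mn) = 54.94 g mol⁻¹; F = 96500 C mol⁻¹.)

4.77 h

n(Mn) = m/M = 23.0 / 54.94 = 0.4186 mol.
Each Mn atom requires 2 electrons, so n(e⁻) = 2 × 0.4186 = 0.8373 mol.
Q = n(e⁻)·F = 0.8373 × 96500 = 80800 C.
t = Q/I = 80800 / 4.710 A = 17150 s = 4.77 h.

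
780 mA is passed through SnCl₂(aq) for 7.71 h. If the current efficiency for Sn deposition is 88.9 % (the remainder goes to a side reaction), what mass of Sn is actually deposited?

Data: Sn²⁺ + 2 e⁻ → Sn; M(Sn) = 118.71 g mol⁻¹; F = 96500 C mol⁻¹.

Q = I·t = 0.7800 × 27756 = 21650 C.
n(e⁻) = 21650/96500 = 0.2243 mol; theoretically n(Sn) = 0.2243/2 = 0.1122 mol, m_theo = 13.32 g.
At 88.9 % efficiency, m_actual = 0.889 × 13.32 = 11.8 g.

11.8 g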